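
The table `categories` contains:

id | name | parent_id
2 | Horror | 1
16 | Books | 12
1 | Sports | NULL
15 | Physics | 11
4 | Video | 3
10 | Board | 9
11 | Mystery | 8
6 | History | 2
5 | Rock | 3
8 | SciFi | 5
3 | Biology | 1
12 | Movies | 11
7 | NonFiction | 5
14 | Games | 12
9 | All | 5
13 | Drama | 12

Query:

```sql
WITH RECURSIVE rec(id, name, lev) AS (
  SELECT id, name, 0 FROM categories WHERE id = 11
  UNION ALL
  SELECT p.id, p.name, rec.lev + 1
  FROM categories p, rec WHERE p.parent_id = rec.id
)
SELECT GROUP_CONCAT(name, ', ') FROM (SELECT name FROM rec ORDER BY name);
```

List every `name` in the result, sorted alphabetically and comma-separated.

Base: id=11 (Mystery) at lev 0.
Iteration 1: rows with parent_id in {11} -> Movies (id 12, lev 1), Physics (id 15, lev 1).
Iteration 2: rows with parent_id in {12,15} -> Drama (id 13, lev 2), Games (id 14, lev 2), Books (id 16, lev 2).
Iteration 3: no rows with parent_id in {13,14,16}; recursion stops.

Books, Drama, Games, Movies, Mystery, Physics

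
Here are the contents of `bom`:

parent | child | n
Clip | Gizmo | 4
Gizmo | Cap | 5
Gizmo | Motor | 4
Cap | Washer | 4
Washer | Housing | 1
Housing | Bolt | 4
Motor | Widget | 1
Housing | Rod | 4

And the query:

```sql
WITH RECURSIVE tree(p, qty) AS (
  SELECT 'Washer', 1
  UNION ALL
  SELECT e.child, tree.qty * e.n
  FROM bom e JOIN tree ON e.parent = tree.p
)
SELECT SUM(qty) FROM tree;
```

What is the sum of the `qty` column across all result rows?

Base: (Washer, qty=1).
Iteration 1: components of {Washer} -> Housing = 1*1 = 1.
Iteration 2: components of {Housing} -> Bolt = 1*4 = 4, Rod = 1*4 = 4.
Iteration 3: no further components; recursion stops.
SUM(qty) = 1 + 1 + 4 + 4 = 10.

10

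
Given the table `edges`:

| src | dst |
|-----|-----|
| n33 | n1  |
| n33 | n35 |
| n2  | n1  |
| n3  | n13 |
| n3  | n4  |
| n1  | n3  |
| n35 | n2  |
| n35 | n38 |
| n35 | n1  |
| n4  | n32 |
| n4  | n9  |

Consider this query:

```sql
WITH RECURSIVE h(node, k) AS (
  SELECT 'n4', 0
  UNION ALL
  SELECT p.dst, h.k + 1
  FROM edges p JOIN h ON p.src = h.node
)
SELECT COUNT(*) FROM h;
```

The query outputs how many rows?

3

Base: (n4, k=0).
Iteration 1: edges from {n4} -> (n32, k=1), (n9, k=1).
Iteration 2: no outgoing edges from {n32,n9}; recursion stops.
Total rows emitted: 3.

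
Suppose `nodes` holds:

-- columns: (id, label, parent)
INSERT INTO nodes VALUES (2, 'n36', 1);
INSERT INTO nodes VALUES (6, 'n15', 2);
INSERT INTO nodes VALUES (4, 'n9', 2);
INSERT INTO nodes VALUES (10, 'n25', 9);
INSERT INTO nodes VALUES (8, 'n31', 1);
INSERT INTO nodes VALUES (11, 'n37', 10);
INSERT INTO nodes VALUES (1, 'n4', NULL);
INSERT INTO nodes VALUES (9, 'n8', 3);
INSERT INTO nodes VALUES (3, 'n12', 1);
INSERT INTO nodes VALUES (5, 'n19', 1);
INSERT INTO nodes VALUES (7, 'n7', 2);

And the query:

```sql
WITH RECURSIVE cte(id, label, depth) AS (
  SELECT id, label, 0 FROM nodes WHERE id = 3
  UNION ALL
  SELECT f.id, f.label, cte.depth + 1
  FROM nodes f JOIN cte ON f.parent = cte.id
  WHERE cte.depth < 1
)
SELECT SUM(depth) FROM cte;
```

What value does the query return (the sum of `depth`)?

1

Base: id=3 (n12) at depth 0.
Iteration 1: rows with parent in {3} -> n8 (id 9, depth 1).
Iteration 2: depth < 1 fails for all current rows; recursion stops.
SUM(depth) = 0 + 1 = 1.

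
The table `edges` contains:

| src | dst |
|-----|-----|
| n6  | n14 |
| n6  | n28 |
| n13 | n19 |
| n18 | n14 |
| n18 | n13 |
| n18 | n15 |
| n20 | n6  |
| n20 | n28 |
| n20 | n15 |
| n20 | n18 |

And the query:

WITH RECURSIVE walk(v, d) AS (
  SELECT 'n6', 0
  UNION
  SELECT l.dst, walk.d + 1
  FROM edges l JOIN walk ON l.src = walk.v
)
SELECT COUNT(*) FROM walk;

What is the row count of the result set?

3

Base: (n6, d=0).
Iteration 1: edges from {n6} -> (n14, d=1), (n28, d=1).
Iteration 2: no outgoing edges from {n14,n28}; recursion stops.
Total rows emitted: 3.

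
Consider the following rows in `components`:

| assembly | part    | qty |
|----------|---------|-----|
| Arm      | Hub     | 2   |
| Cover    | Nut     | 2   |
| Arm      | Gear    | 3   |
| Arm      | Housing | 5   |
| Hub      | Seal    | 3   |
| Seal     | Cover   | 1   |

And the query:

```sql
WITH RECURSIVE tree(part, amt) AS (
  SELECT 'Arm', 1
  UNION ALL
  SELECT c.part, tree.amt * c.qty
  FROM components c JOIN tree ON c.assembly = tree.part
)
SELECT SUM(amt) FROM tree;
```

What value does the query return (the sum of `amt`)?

35

Base: (Arm, amt=1).
Iteration 1: components of {Arm} -> Gear = 1*3 = 3, Housing = 1*5 = 5, Hub = 1*2 = 2.
Iteration 2: components of {Gear,Housing,Hub} -> Seal = 2*3 = 6.
Iteration 3: components of {Seal} -> Cover = 6*1 = 6.
Iteration 4: components of {Cover} -> Nut = 6*2 = 12.
Iteration 5: no further components; recursion stops.
SUM(amt) = 1 + 2 + 3 + 5 + 6 + 6 + 12 = 35.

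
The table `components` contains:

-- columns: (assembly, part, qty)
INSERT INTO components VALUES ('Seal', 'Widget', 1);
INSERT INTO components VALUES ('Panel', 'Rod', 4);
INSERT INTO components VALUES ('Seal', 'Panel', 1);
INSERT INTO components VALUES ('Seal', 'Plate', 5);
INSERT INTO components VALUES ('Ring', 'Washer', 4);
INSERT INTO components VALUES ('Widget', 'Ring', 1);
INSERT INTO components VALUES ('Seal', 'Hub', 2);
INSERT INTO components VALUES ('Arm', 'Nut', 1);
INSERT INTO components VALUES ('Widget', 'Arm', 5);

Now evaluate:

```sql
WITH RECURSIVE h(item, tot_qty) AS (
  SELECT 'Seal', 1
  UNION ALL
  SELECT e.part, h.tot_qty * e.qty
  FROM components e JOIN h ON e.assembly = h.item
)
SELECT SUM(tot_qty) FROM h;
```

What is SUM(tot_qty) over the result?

Base: (Seal, tot_qty=1).
Iteration 1: components of {Seal} -> Hub = 1*2 = 2, Panel = 1*1 = 1, Plate = 1*5 = 5, Widget = 1*1 = 1.
Iteration 2: components of {Hub,Panel,Plate,Widget} -> Arm = 1*5 = 5, Ring = 1*1 = 1, Rod = 1*4 = 4.
Iteration 3: components of {Arm,Ring,Rod} -> Nut = 5*1 = 5, Washer = 1*4 = 4.
Iteration 4: no further components; recursion stops.
SUM(tot_qty) = 1 + 5 + 2 + 1 + 1 + 4 + 1 + 5 + 4 + 5 = 29.

29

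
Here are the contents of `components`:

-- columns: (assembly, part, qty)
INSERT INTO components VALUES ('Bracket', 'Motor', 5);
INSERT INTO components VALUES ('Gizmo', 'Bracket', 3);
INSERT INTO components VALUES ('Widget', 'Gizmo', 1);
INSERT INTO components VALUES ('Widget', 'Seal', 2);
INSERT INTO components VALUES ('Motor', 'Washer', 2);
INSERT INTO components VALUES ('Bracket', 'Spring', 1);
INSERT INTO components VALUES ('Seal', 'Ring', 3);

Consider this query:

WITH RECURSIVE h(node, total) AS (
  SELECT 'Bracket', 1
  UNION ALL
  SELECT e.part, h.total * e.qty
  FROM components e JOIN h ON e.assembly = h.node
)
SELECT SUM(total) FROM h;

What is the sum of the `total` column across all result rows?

17

Base: (Bracket, total=1).
Iteration 1: components of {Bracket} -> Motor = 1*5 = 5, Spring = 1*1 = 1.
Iteration 2: components of {Motor,Spring} -> Washer = 5*2 = 10.
Iteration 3: no further components; recursion stops.
SUM(total) = 1 + 1 + 5 + 10 = 17.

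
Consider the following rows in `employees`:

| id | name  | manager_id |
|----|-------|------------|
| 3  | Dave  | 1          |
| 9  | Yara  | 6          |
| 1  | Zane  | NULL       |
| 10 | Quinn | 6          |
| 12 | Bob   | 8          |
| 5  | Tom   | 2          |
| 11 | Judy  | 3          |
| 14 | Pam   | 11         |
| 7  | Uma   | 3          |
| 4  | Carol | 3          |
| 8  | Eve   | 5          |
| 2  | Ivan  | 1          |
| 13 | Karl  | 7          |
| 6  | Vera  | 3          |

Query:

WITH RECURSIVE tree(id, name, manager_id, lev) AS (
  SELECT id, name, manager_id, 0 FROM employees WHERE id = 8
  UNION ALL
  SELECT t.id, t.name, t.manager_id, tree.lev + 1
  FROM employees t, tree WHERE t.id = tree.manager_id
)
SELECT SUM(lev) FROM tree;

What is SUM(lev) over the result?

Base: id=8 (Eve), manager_id=5, lev 0.
Iteration 1: join on id=5 -> Tom (id 5, manager_id=2, lev 1).
Iteration 2: join on id=2 -> Ivan (id 2, manager_id=1, lev 2).
Iteration 3: join on id=1 -> Zane (id 1, manager_id=NULL, lev 3).
Iteration 4: manager_id is NULL; no match; recursion stops.
SUM(lev) = 0 + 1 + 2 + 3 = 6.

6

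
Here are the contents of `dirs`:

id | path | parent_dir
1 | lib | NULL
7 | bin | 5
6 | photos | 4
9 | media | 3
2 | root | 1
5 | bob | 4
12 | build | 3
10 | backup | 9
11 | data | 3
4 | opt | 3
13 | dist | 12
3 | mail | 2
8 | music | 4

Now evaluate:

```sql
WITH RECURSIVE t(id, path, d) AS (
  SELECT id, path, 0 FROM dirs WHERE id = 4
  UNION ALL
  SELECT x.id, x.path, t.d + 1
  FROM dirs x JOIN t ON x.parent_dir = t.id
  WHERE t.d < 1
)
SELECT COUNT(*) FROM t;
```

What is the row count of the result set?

4

Base: id=4 (opt) at d 0.
Iteration 1: rows with parent_dir in {4} -> bob (id 5, d 1), photos (id 6, d 1), music (id 8, d 1).
Iteration 2: d < 1 fails for all current rows; recursion stops.
Total rows emitted: 4.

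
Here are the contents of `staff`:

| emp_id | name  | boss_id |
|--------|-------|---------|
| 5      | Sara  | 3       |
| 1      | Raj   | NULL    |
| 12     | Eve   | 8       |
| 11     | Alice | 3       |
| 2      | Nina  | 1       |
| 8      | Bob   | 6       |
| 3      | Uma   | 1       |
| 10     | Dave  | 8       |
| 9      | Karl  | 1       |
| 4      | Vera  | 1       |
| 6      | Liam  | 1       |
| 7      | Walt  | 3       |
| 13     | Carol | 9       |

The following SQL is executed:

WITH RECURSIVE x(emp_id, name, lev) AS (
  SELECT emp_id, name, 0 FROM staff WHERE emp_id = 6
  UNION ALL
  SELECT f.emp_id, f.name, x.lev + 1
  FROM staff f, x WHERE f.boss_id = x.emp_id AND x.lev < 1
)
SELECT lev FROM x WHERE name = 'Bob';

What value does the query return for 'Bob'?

Base: emp_id=6 (Liam) at lev 0.
Iteration 1: rows with boss_id in {6} -> Bob (id 8, lev 1).
Iteration 2: lev < 1 fails for all current rows; recursion stops.

1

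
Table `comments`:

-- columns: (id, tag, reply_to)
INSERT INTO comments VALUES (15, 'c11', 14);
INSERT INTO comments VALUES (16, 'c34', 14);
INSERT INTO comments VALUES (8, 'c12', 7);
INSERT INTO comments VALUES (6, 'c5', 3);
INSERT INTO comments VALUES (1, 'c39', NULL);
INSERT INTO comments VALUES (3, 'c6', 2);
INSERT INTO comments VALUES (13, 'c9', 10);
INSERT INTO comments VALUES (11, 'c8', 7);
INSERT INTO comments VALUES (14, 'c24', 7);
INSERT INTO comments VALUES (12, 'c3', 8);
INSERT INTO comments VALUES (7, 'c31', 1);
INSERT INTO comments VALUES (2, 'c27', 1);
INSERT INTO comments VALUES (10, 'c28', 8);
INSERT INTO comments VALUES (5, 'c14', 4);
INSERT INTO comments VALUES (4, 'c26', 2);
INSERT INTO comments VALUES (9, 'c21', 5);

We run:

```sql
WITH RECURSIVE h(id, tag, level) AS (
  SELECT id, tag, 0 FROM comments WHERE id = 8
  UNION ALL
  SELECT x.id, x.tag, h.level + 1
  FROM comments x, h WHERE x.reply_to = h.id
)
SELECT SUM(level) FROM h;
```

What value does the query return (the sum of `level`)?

Base: id=8 (c12) at level 0.
Iteration 1: rows with reply_to in {8} -> c28 (id 10, level 1), c3 (id 12, level 1).
Iteration 2: rows with reply_to in {10,12} -> c9 (id 13, level 2).
Iteration 3: no rows with reply_to in {13}; recursion stops.
SUM(level) = 0 + 1 + 1 + 2 = 4.

4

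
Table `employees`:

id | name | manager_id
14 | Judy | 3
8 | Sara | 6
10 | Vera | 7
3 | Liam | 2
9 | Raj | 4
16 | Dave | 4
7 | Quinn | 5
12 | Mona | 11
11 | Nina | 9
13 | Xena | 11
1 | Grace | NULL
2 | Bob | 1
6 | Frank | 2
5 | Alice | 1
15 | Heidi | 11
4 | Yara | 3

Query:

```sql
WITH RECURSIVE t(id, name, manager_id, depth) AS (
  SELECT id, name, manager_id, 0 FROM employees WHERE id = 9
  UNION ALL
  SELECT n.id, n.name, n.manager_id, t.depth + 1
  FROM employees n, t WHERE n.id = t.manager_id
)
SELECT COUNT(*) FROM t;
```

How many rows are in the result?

5

Base: id=9 (Raj), manager_id=4, depth 0.
Iteration 1: join on id=4 -> Yara (id 4, manager_id=3, depth 1).
Iteration 2: join on id=3 -> Liam (id 3, manager_id=2, depth 2).
Iteration 3: join on id=2 -> Bob (id 2, manager_id=1, depth 3).
Iteration 4: join on id=1 -> Grace (id 1, manager_id=NULL, depth 4).
Iteration 5: manager_id is NULL; no match; recursion stops.
Total rows emitted: 5.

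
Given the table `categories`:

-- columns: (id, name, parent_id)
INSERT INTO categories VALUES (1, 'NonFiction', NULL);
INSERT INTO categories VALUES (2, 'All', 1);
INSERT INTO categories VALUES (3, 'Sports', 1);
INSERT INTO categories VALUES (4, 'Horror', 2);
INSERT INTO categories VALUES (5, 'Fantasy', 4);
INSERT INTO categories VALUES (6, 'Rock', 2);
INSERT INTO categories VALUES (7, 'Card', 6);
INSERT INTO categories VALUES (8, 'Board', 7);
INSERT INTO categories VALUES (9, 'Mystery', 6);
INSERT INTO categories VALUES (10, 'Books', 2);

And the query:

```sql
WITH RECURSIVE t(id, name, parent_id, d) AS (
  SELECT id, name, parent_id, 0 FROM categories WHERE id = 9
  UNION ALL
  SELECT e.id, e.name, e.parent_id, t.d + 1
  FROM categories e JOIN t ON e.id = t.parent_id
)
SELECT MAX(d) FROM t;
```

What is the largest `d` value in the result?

3

Base: id=9 (Mystery), parent_id=6, d 0.
Iteration 1: join on id=6 -> Rock (id 6, parent_id=2, d 1).
Iteration 2: join on id=2 -> All (id 2, parent_id=1, d 2).
Iteration 3: join on id=1 -> NonFiction (id 1, parent_id=NULL, d 3).
Iteration 4: parent_id is NULL; no match; recursion stops.
d values: 0, 1, 2, 3; the maximum is 3.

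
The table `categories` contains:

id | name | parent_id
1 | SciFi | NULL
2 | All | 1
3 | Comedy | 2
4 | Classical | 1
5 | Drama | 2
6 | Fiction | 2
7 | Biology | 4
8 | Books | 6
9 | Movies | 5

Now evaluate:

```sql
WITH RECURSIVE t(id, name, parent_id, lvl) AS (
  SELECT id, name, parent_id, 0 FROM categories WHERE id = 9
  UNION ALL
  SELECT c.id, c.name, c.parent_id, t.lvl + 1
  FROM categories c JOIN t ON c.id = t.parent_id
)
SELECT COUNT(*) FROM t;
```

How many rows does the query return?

Base: id=9 (Movies), parent_id=5, lvl 0.
Iteration 1: join on id=5 -> Drama (id 5, parent_id=2, lvl 1).
Iteration 2: join on id=2 -> All (id 2, parent_id=1, lvl 2).
Iteration 3: join on id=1 -> SciFi (id 1, parent_id=NULL, lvl 3).
Iteration 4: parent_id is NULL; no match; recursion stops.
Total rows emitted: 4.

4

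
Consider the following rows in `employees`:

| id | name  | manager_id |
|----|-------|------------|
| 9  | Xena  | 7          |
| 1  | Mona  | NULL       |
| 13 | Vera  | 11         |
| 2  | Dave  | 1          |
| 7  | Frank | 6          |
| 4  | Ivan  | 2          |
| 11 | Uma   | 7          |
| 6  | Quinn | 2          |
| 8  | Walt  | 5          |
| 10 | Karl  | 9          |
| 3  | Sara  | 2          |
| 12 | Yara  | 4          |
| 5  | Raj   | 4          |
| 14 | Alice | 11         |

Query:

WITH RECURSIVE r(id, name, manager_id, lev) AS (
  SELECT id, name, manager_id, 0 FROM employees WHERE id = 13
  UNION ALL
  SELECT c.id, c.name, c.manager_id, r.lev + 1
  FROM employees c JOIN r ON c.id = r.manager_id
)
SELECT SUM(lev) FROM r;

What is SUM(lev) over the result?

Base: id=13 (Vera), manager_id=11, lev 0.
Iteration 1: join on id=11 -> Uma (id 11, manager_id=7, lev 1).
Iteration 2: join on id=7 -> Frank (id 7, manager_id=6, lev 2).
Iteration 3: join on id=6 -> Quinn (id 6, manager_id=2, lev 3).
Iteration 4: join on id=2 -> Dave (id 2, manager_id=1, lev 4).
Iteration 5: join on id=1 -> Mona (id 1, manager_id=NULL, lev 5).
Iteration 6: manager_id is NULL; no match; recursion stops.
SUM(lev) = 0 + 1 + 2 + 3 + 4 + 5 = 15.

15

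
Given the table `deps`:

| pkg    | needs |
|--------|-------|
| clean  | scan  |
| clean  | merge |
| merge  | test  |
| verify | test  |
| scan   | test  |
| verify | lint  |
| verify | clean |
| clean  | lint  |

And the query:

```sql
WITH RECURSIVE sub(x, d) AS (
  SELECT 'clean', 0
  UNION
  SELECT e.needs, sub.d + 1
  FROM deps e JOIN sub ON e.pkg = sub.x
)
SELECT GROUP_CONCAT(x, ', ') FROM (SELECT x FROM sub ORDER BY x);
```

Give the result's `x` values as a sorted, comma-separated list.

clean, lint, merge, scan, test

Base: (clean, d=0).
Iteration 1: edges from {clean} -> (lint, d=1), (merge, d=1), (scan, d=1).
Iteration 2: edges from {lint,merge,scan} -> (test, d=2). [UNION drops 1 duplicate row(s)]
Iteration 3: no outgoing edges from {test}; recursion stops.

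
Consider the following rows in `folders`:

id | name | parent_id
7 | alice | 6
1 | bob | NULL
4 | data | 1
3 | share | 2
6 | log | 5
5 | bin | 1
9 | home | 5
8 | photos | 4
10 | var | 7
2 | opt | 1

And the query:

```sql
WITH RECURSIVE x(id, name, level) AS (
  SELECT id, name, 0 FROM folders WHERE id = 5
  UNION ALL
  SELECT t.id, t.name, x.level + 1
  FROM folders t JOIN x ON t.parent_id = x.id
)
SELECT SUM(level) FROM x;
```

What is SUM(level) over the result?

7

Base: id=5 (bin) at level 0.
Iteration 1: rows with parent_id in {5} -> log (id 6, level 1), home (id 9, level 1).
Iteration 2: rows with parent_id in {6,9} -> alice (id 7, level 2).
Iteration 3: rows with parent_id in {7} -> var (id 10, level 3).
Iteration 4: no rows with parent_id in {10}; recursion stops.
SUM(level) = 0 + 1 + 1 + 2 + 3 = 7.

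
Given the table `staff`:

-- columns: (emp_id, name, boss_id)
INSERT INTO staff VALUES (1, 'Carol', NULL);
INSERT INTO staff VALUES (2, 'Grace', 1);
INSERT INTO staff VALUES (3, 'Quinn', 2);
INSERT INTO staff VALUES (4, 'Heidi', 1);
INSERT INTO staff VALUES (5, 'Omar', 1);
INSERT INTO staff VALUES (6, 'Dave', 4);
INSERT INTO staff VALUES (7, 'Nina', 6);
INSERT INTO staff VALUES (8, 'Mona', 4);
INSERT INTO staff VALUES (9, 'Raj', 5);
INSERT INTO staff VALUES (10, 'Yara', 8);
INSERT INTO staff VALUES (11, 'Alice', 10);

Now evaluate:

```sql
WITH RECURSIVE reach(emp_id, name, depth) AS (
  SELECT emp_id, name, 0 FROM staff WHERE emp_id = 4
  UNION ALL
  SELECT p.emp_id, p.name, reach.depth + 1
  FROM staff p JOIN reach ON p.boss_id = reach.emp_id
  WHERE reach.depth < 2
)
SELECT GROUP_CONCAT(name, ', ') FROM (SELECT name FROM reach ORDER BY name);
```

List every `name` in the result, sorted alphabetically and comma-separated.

Dave, Heidi, Mona, Nina, Yara

Base: emp_id=4 (Heidi) at depth 0.
Iteration 1: rows with boss_id in {4} -> Dave (id 6, depth 1), Mona (id 8, depth 1).
Iteration 2: rows with boss_id in {6,8} -> Nina (id 7, depth 2), Yara (id 10, depth 2).
Iteration 3: depth < 2 fails for all current rows; recursion stops.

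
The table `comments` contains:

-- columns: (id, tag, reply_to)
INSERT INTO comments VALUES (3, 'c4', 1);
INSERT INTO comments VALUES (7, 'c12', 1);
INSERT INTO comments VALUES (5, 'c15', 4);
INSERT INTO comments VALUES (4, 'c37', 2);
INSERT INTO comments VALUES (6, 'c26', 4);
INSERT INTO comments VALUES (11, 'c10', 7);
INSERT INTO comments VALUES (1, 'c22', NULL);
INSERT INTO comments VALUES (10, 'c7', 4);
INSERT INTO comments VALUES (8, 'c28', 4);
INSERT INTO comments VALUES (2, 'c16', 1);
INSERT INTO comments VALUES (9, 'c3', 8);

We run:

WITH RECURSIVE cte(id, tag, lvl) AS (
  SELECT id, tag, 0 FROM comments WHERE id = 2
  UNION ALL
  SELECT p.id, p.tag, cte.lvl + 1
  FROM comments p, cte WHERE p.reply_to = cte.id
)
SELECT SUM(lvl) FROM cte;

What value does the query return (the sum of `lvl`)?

12

Base: id=2 (c16) at lvl 0.
Iteration 1: rows with reply_to in {2} -> c37 (id 4, lvl 1).
Iteration 2: rows with reply_to in {4} -> c15 (id 5, lvl 2), c26 (id 6, lvl 2), c28 (id 8, lvl 2), c7 (id 10, lvl 2).
Iteration 3: rows with reply_to in {5,6,8,10} -> c3 (id 9, lvl 3).
Iteration 4: no rows with reply_to in {9}; recursion stops.
SUM(lvl) = 0 + 1 + 2 + 2 + 2 + 2 + 3 = 12.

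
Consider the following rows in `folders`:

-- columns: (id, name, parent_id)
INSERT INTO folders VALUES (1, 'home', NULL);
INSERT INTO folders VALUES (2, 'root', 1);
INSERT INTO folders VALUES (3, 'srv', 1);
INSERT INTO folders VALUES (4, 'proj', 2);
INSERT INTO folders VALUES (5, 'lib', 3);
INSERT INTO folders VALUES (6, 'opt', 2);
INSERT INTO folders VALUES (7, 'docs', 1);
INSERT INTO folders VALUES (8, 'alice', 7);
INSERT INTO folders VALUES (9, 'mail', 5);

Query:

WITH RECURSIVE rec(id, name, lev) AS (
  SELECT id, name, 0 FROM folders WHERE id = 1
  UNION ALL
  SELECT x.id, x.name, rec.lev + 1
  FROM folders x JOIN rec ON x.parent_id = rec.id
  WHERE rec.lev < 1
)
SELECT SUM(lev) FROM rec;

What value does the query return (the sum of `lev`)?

Base: id=1 (home) at lev 0.
Iteration 1: rows with parent_id in {1} -> root (id 2, lev 1), srv (id 3, lev 1), docs (id 7, lev 1).
Iteration 2: lev < 1 fails for all current rows; recursion stops.
SUM(lev) = 0 + 1 + 1 + 1 = 3.

3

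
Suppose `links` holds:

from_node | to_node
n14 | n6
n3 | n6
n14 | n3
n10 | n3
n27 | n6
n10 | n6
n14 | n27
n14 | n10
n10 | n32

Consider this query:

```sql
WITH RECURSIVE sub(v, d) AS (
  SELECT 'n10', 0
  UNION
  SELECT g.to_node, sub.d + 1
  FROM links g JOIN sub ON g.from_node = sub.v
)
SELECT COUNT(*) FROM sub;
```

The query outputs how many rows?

5

Base: (n10, d=0).
Iteration 1: edges from {n10} -> (n3, d=1), (n32, d=1), (n6, d=1).
Iteration 2: edges from {n3,n32,n6} -> (n6, d=2).
Iteration 3: no outgoing edges from {n6}; recursion stops.
Total rows emitted: 5.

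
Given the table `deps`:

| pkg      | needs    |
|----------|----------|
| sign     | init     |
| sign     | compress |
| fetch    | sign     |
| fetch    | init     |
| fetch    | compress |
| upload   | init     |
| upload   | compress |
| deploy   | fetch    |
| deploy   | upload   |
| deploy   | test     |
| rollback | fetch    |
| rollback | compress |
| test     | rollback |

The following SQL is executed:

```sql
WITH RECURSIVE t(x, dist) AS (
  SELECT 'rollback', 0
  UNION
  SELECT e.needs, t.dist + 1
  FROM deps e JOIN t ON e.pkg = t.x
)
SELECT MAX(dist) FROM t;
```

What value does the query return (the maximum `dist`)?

Base: (rollback, dist=0).
Iteration 1: edges from {rollback} -> (compress, dist=1), (fetch, dist=1).
Iteration 2: edges from {compress,fetch} -> (compress, dist=2), (init, dist=2), (sign, dist=2).
Iteration 3: edges from {compress,init,sign} -> (compress, dist=3), (init, dist=3).
Iteration 4: no outgoing edges from {compress,init}; recursion stops.
dist values: 0, 1, 1, 2, 2, 2, 3, 3; the maximum is 3.

3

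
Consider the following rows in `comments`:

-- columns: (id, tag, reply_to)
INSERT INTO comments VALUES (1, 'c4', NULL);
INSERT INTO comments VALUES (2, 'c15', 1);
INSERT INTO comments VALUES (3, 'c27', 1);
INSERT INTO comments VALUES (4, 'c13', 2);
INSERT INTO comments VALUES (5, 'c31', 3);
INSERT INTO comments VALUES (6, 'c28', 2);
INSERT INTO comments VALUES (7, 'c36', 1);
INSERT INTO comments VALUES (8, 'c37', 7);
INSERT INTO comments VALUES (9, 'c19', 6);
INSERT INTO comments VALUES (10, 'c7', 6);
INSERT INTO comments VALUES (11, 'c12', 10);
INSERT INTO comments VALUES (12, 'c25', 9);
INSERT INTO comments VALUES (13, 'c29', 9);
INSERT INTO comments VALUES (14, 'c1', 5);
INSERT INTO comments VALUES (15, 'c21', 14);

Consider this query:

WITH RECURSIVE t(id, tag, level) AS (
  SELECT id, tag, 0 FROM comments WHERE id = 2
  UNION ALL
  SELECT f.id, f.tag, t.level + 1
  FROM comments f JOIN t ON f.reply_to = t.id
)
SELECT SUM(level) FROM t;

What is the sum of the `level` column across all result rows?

15

Base: id=2 (c15) at level 0.
Iteration 1: rows with reply_to in {2} -> c13 (id 4, level 1), c28 (id 6, level 1).
Iteration 2: rows with reply_to in {4,6} -> c19 (id 9, level 2), c7 (id 10, level 2).
Iteration 3: rows with reply_to in {9,10} -> c12 (id 11, level 3), c25 (id 12, level 3), c29 (id 13, level 3).
Iteration 4: no rows with reply_to in {11,12,13}; recursion stops.
SUM(level) = 0 + 1 + 1 + 2 + 2 + 3 + 3 + 3 = 15.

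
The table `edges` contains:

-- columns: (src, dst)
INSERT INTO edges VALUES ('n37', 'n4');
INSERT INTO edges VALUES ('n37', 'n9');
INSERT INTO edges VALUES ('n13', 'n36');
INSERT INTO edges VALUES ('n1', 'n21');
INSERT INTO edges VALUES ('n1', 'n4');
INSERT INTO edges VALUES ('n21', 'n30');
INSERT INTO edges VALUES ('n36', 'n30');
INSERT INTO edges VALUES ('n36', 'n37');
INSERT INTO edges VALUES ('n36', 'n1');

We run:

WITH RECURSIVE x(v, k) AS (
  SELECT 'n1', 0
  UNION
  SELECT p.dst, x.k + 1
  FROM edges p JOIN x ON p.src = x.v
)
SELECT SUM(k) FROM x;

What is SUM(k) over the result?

4

Base: (n1, k=0).
Iteration 1: edges from {n1} -> (n21, k=1), (n4, k=1).
Iteration 2: edges from {n21,n4} -> (n30, k=2).
Iteration 3: no outgoing edges from {n30}; recursion stops.
SUM(k) = 0 + 1 + 1 + 2 = 4.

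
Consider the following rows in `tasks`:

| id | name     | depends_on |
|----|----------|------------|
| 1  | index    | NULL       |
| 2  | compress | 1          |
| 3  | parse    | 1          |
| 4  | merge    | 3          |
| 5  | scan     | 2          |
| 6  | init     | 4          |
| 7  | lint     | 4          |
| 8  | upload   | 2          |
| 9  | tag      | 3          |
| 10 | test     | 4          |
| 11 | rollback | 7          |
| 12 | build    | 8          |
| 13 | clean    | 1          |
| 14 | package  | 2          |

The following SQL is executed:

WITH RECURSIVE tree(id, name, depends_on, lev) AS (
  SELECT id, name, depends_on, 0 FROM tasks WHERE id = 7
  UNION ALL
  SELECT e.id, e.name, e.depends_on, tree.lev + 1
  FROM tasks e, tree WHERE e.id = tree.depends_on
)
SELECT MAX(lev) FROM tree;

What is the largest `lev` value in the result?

Base: id=7 (lint), depends_on=4, lev 0.
Iteration 1: join on id=4 -> merge (id 4, depends_on=3, lev 1).
Iteration 2: join on id=3 -> parse (id 3, depends_on=1, lev 2).
Iteration 3: join on id=1 -> index (id 1, depends_on=NULL, lev 3).
Iteration 4: depends_on is NULL; no match; recursion stops.
lev values: 0, 1, 2, 3; the maximum is 3.

3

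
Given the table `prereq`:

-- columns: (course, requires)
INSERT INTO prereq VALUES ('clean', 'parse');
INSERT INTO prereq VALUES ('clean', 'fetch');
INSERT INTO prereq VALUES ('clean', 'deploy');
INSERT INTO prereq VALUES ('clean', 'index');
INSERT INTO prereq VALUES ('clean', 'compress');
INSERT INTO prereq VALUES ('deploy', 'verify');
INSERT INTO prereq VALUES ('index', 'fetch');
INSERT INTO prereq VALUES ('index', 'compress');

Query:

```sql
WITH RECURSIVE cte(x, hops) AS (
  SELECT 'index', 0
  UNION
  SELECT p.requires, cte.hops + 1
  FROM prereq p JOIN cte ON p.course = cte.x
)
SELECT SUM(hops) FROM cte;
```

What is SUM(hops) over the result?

Base: (index, hops=0).
Iteration 1: edges from {index} -> (compress, hops=1), (fetch, hops=1).
Iteration 2: no outgoing edges from {compress,fetch}; recursion stops.
SUM(hops) = 0 + 1 + 1 = 2.

2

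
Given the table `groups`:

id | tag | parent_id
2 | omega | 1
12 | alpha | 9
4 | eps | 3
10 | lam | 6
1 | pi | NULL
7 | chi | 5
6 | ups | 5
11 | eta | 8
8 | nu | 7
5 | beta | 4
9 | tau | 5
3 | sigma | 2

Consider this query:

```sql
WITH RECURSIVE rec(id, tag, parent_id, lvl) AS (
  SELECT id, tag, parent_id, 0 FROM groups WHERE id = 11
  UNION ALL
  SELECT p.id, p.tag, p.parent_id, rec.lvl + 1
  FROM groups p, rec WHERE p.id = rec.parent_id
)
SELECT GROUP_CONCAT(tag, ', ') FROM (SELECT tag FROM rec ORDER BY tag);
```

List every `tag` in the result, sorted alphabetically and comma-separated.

beta, chi, eps, eta, nu, omega, pi, sigma

Base: id=11 (eta), parent_id=8, lvl 0.
Iteration 1: join on id=8 -> nu (id 8, parent_id=7, lvl 1).
Iteration 2: join on id=7 -> chi (id 7, parent_id=5, lvl 2).
Iteration 3: join on id=5 -> beta (id 5, parent_id=4, lvl 3).
Iteration 4: join on id=4 -> eps (id 4, parent_id=3, lvl 4).
Iteration 5: join on id=3 -> sigma (id 3, parent_id=2, lvl 5).
Iteration 6: join on id=2 -> omega (id 2, parent_id=1, lvl 6).
Iteration 7: join on id=1 -> pi (id 1, parent_id=NULL, lvl 7).
Iteration 8: parent_id is NULL; no match; recursion stops.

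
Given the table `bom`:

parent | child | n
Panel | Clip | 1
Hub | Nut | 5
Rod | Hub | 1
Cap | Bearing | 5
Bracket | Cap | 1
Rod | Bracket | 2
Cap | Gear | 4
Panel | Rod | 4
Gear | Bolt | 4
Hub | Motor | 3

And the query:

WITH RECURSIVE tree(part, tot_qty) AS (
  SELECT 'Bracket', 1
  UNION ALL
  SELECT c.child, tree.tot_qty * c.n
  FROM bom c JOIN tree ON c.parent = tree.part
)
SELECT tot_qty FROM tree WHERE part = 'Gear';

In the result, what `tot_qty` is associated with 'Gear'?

Base: (Bracket, tot_qty=1).
Iteration 1: components of {Bracket} -> Cap = 1*1 = 1.
Iteration 2: components of {Cap} -> Bearing = 1*5 = 5, Gear = 1*4 = 4.
Iteration 3: components of {Bearing,Gear} -> Bolt = 4*4 = 16.
Iteration 4: no further components; recursion stops.

4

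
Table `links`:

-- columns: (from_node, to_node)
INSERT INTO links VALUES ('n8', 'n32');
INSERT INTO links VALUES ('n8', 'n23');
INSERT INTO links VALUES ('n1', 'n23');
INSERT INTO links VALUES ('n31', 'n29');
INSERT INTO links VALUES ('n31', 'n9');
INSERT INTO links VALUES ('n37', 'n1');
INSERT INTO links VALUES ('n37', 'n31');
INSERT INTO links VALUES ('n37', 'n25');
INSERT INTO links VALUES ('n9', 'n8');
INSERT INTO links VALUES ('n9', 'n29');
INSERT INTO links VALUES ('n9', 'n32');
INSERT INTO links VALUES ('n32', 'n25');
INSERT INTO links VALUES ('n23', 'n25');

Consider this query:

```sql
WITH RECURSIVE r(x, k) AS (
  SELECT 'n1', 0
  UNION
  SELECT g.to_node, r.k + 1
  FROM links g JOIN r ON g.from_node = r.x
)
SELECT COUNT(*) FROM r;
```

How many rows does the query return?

Base: (n1, k=0).
Iteration 1: edges from {n1} -> (n23, k=1).
Iteration 2: edges from {n23} -> (n25, k=2).
Iteration 3: no outgoing edges from {n25}; recursion stops.
Total rows emitted: 3.

3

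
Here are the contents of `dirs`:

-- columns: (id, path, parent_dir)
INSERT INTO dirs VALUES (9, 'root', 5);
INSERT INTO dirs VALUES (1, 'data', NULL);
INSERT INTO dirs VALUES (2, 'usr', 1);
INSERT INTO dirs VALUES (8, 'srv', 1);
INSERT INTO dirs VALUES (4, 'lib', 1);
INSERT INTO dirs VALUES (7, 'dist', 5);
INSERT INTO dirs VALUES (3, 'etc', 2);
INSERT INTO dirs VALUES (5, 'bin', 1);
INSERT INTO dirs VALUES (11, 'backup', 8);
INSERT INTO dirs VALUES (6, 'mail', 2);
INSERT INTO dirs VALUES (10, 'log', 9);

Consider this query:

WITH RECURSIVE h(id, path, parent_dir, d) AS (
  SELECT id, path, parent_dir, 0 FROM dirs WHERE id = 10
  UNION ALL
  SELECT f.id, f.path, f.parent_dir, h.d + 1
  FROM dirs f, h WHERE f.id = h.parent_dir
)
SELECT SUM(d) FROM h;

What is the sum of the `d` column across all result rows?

6

Base: id=10 (log), parent_dir=9, d 0.
Iteration 1: join on id=9 -> root (id 9, parent_dir=5, d 1).
Iteration 2: join on id=5 -> bin (id 5, parent_dir=1, d 2).
Iteration 3: join on id=1 -> data (id 1, parent_dir=NULL, d 3).
Iteration 4: parent_dir is NULL; no match; recursion stops.
SUM(d) = 0 + 1 + 2 + 3 = 6.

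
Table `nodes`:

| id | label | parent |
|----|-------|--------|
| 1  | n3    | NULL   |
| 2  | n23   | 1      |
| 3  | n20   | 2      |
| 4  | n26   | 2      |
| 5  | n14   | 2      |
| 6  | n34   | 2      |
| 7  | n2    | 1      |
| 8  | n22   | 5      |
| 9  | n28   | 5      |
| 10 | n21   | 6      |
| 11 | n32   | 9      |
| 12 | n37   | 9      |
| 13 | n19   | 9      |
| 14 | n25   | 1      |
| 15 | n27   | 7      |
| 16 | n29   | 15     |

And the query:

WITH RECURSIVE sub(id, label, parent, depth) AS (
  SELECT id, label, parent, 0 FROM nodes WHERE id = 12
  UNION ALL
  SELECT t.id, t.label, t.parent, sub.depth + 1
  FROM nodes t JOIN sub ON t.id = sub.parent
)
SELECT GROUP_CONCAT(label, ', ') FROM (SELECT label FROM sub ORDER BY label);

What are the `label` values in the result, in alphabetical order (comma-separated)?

Base: id=12 (n37), parent=9, depth 0.
Iteration 1: join on id=9 -> n28 (id 9, parent=5, depth 1).
Iteration 2: join on id=5 -> n14 (id 5, parent=2, depth 2).
Iteration 3: join on id=2 -> n23 (id 2, parent=1, depth 3).
Iteration 4: join on id=1 -> n3 (id 1, parent=NULL, depth 4).
Iteration 5: parent is NULL; no match; recursion stops.

n14, n23, n28, n3, n37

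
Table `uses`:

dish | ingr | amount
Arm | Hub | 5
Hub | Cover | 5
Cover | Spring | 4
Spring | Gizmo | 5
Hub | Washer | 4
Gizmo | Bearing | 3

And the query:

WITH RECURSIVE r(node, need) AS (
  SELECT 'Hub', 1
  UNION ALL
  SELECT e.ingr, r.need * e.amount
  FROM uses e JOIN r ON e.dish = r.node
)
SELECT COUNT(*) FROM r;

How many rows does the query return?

Base: (Hub, need=1).
Iteration 1: components of {Hub} -> Cover = 1*5 = 5, Washer = 1*4 = 4.
Iteration 2: components of {Cover,Washer} -> Spring = 5*4 = 20.
Iteration 3: components of {Spring} -> Gizmo = 20*5 = 100.
Iteration 4: components of {Gizmo} -> Bearing = 100*3 = 300.
Iteration 5: no further components; recursion stops.
Total rows emitted: 6.

6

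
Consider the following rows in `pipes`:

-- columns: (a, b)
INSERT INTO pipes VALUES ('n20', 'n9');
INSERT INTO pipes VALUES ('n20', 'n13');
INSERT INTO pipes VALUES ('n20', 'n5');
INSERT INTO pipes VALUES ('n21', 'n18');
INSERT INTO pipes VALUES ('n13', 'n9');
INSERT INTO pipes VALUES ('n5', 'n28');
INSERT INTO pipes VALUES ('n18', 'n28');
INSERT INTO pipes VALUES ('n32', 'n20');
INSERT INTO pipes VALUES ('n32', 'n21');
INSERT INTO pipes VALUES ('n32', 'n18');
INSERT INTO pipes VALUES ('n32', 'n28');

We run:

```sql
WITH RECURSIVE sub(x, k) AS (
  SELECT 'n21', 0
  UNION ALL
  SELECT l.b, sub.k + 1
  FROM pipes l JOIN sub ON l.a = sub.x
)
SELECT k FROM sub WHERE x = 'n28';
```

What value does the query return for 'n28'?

2

Base: (n21, k=0).
Iteration 1: edges from {n21} -> (n18, k=1).
Iteration 2: edges from {n18} -> (n28, k=2).
Iteration 3: no outgoing edges from {n28}; recursion stops.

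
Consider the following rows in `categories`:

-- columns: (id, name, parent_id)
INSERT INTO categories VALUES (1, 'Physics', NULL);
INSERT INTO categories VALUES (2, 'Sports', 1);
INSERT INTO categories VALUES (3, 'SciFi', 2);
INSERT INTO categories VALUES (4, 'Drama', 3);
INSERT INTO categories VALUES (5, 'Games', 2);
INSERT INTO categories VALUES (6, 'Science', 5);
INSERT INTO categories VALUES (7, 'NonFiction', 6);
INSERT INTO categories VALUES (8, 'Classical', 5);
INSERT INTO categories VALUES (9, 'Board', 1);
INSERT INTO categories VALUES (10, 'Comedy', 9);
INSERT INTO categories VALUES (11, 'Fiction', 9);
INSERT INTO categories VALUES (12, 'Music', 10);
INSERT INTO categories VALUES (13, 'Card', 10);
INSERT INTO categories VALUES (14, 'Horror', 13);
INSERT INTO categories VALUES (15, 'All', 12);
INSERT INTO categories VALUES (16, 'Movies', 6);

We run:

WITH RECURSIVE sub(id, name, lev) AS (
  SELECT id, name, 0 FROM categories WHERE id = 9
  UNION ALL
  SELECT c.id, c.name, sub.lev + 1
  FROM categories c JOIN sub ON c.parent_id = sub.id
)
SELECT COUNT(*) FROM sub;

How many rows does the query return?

7

Base: id=9 (Board) at lev 0.
Iteration 1: rows with parent_id in {9} -> Comedy (id 10, lev 1), Fiction (id 11, lev 1).
Iteration 2: rows with parent_id in {10,11} -> Music (id 12, lev 2), Card (id 13, lev 2).
Iteration 3: rows with parent_id in {12,13} -> Horror (id 14, lev 3), All (id 15, lev 3).
Iteration 4: no rows with parent_id in {14,15}; recursion stops.
Total rows emitted: 7.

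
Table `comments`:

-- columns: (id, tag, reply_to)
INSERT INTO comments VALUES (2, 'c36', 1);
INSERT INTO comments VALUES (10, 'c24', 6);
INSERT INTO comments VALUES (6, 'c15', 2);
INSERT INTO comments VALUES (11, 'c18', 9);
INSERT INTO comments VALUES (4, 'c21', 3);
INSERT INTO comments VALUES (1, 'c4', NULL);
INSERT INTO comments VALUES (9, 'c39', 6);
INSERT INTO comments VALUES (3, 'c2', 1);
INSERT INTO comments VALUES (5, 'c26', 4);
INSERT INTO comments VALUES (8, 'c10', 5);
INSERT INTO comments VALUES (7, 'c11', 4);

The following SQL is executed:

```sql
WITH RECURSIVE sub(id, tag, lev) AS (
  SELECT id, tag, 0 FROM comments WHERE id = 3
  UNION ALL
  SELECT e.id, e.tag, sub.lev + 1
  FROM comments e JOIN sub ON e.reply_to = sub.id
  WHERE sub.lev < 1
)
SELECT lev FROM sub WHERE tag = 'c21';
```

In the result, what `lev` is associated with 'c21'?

Base: id=3 (c2) at lev 0.
Iteration 1: rows with reply_to in {3} -> c21 (id 4, lev 1).
Iteration 2: lev < 1 fails for all current rows; recursion stops.

1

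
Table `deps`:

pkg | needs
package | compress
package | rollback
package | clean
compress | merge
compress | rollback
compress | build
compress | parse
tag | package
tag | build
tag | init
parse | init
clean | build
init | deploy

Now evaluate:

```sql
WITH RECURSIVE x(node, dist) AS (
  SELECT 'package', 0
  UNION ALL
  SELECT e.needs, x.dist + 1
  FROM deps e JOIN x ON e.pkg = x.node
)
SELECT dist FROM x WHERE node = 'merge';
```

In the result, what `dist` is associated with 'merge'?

Base: (package, dist=0).
Iteration 1: edges from {package} -> (clean, dist=1), (compress, dist=1), (rollback, dist=1).
Iteration 2: edges from {clean,compress,rollback} -> (build, dist=2) x2, (merge, dist=2), (parse, dist=2), (rollback, dist=2). [UNION ALL keeps all 5 new rows, including repeats]
Iteration 3: edges from {build,merge,parse,rollback} -> (init, dist=3).
Iteration 4: edges from {init} -> (deploy, dist=4).
Iteration 5: no outgoing edges from {deploy}; recursion stops.

2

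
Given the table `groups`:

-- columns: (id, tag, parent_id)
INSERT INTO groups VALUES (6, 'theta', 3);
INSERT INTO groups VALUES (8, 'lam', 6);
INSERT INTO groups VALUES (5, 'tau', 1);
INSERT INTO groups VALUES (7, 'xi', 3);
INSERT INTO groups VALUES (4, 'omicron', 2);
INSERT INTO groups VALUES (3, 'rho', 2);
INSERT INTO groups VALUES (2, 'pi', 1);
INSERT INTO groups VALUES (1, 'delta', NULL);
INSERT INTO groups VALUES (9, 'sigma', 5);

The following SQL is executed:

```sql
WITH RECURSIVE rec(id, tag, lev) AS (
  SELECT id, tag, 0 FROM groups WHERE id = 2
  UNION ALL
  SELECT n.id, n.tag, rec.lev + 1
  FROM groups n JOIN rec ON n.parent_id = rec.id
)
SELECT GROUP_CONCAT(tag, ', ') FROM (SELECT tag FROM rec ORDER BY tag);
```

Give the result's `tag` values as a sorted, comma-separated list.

Base: id=2 (pi) at lev 0.
Iteration 1: rows with parent_id in {2} -> rho (id 3, lev 1), omicron (id 4, lev 1).
Iteration 2: rows with parent_id in {3,4} -> theta (id 6, lev 2), xi (id 7, lev 2).
Iteration 3: rows with parent_id in {6,7} -> lam (id 8, lev 3).
Iteration 4: no rows with parent_id in {8}; recursion stops.

lam, omicron, pi, rho, theta, xi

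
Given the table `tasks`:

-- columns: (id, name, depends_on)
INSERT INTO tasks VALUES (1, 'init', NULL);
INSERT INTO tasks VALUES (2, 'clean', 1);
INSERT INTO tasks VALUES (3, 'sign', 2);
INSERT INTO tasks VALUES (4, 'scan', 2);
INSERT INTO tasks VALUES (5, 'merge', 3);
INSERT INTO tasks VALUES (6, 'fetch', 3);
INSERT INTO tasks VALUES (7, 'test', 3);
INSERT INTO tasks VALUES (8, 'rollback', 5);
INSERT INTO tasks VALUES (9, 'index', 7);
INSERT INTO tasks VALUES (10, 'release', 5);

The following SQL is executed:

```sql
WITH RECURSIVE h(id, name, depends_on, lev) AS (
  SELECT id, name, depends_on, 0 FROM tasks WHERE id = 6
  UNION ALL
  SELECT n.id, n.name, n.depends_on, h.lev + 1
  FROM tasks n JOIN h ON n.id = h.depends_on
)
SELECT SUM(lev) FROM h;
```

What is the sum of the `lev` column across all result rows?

6

Base: id=6 (fetch), depends_on=3, lev 0.
Iteration 1: join on id=3 -> sign (id 3, depends_on=2, lev 1).
Iteration 2: join on id=2 -> clean (id 2, depends_on=1, lev 2).
Iteration 3: join on id=1 -> init (id 1, depends_on=NULL, lev 3).
Iteration 4: depends_on is NULL; no match; recursion stops.
SUM(lev) = 0 + 1 + 2 + 3 = 6.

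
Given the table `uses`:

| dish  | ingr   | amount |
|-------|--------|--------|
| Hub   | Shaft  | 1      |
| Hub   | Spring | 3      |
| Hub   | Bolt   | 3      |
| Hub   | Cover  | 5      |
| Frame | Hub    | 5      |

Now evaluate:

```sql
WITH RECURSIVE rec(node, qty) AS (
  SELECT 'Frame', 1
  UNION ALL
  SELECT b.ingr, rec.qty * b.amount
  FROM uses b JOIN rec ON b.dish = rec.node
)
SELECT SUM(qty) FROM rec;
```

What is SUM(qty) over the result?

66

Base: (Frame, qty=1).
Iteration 1: components of {Frame} -> Hub = 1*5 = 5.
Iteration 2: components of {Hub} -> Bolt = 5*3 = 15, Cover = 5*5 = 25, Shaft = 5*1 = 5, Spring = 5*3 = 15.
Iteration 3: no further components; recursion stops.
SUM(qty) = 1 + 5 + 25 + 5 + 15 + 15 = 66.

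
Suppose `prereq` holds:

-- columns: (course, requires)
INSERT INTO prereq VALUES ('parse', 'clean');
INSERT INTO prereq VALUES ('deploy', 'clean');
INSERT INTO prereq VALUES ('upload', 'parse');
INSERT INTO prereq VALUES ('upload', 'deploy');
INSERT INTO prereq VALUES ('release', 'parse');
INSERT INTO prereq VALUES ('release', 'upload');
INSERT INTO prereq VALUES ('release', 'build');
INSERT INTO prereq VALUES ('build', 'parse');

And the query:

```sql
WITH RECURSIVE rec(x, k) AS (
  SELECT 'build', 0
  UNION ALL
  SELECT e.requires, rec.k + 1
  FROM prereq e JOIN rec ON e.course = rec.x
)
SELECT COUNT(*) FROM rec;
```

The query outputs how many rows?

3

Base: (build, k=0).
Iteration 1: edges from {build} -> (parse, k=1).
Iteration 2: edges from {parse} -> (clean, k=2).
Iteration 3: no outgoing edges from {clean}; recursion stops.
Total rows emitted: 3.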